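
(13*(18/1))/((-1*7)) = -234/7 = -33.43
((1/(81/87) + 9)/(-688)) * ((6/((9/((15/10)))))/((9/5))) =-85/10449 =-0.01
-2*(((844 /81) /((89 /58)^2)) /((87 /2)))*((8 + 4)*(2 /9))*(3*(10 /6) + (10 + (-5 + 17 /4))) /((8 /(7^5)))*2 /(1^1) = -62527956064 /1924803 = -32485.38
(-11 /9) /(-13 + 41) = -11 /252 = -0.04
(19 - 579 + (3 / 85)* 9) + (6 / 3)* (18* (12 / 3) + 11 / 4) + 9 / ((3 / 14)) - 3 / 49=-3067469 / 8330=-368.24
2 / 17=0.12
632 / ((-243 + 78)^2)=632 / 27225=0.02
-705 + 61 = -644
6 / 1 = 6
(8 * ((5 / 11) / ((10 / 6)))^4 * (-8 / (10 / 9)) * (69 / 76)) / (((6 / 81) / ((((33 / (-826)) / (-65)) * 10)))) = -16297524 / 678883205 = -0.02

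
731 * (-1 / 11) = -731 / 11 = -66.45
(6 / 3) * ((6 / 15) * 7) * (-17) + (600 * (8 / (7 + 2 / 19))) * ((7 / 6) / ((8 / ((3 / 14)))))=-74.09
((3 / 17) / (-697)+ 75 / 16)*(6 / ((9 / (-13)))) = -40.62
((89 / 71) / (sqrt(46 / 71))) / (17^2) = 0.01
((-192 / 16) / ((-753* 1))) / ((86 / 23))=46 / 10793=0.00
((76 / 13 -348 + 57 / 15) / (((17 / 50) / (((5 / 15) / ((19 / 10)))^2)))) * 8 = -58648000 / 239343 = -245.04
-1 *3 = -3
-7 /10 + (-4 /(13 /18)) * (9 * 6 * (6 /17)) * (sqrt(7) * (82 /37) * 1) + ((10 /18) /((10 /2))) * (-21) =-1912896 * sqrt(7) /8177 - 91 /30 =-621.97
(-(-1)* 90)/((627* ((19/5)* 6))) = 25/3971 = 0.01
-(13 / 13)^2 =-1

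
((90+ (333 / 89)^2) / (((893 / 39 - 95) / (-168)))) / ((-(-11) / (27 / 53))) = 62491338 / 5568463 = 11.22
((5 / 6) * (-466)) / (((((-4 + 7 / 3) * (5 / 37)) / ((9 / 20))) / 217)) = 16836813 / 100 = 168368.13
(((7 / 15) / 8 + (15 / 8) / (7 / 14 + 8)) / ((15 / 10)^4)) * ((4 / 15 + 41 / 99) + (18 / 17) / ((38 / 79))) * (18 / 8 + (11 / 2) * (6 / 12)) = 524385848 / 660484935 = 0.79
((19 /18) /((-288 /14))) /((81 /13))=-1729 /209952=-0.01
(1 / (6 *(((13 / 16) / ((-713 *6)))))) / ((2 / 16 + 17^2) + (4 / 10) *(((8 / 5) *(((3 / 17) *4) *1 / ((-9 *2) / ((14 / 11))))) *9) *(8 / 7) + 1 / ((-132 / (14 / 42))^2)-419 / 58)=-22048894137600 / 7074741880843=-3.12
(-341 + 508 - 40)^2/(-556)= -16129/556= -29.01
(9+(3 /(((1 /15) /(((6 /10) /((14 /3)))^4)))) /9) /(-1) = -43224561 /4802000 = -9.00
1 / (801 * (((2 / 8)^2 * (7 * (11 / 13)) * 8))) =26 / 61677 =0.00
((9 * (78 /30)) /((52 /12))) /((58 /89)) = 2403 /290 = 8.29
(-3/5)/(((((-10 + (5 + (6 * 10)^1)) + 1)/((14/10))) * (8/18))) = -27/800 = -0.03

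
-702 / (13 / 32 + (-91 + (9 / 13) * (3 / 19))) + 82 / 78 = 245718461 / 27892371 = 8.81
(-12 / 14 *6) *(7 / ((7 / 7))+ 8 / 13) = -3564 / 91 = -39.16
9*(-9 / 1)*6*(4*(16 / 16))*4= -7776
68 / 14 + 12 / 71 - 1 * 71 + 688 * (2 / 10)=177991 / 2485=71.63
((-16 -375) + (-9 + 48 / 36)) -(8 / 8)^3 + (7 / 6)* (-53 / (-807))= -1934815 / 4842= -399.59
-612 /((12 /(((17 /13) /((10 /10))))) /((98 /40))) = -42483 /260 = -163.40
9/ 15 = 3/ 5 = 0.60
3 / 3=1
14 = 14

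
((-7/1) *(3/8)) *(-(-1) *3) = -63/8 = -7.88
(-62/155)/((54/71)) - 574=-77561/135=-574.53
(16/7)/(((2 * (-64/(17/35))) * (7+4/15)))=-51/42728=-0.00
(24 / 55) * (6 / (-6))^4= 24 / 55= 0.44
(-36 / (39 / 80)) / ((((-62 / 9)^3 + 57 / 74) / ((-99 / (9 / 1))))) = -569669760 / 228731347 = -2.49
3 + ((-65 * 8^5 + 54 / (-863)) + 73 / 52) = -95582095101 / 44876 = -2129915.66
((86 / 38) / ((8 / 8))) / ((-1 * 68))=-43 / 1292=-0.03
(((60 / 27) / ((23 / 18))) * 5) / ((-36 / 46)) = -100 / 9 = -11.11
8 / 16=1 / 2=0.50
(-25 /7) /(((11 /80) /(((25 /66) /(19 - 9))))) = -2500 /2541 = -0.98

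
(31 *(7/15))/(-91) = -31/195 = -0.16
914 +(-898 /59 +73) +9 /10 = 972.68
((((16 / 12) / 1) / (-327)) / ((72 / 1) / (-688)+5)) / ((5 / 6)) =-688 / 688335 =-0.00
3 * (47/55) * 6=846/55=15.38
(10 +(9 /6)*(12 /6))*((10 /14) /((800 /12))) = 39 /280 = 0.14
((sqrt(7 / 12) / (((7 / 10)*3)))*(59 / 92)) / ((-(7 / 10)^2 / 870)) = -2138750*sqrt(21) / 23667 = -414.12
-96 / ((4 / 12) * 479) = -288 / 479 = -0.60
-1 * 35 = -35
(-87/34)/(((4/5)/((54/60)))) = -783/272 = -2.88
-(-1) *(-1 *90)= -90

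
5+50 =55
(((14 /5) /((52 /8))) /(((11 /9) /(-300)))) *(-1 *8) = 120960 /143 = 845.87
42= 42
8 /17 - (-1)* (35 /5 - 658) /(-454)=14699 /7718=1.90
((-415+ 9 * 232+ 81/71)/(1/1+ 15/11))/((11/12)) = 713184/923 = 772.68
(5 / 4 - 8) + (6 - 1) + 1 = -0.75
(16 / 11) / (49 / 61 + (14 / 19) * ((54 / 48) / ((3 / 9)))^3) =4747264 / 95072747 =0.05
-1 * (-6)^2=-36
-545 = -545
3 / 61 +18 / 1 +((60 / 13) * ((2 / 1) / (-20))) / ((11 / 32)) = 145731 / 8723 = 16.71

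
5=5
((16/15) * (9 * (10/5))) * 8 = 768/5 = 153.60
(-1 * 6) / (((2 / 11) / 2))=-66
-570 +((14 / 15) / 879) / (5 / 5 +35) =-135278093 / 237330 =-570.00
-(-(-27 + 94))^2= -4489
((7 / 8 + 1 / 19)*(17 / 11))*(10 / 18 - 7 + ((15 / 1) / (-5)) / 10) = -484993 / 50160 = -9.67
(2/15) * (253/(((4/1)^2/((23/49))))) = 5819/5880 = 0.99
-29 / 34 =-0.85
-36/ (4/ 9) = -81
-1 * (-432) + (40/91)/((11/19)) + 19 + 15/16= 7250391/16016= 452.70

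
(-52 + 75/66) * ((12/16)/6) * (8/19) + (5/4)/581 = -1299233/485716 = -2.67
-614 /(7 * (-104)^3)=307 /3937024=0.00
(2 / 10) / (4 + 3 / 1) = 1 / 35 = 0.03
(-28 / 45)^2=784 / 2025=0.39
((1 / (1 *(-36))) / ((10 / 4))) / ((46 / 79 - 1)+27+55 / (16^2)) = -10112 / 24387525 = -0.00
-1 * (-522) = 522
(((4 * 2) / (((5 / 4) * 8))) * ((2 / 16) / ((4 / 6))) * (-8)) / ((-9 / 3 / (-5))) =-2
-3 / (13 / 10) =-2.31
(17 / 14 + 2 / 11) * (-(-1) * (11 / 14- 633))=-1902965 / 2156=-882.64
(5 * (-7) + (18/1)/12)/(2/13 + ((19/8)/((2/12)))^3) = -27872/2407637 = -0.01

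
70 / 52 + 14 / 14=61 / 26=2.35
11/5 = 2.20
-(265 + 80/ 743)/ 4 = -196975/ 2972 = -66.28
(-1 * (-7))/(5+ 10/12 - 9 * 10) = -42/505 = -0.08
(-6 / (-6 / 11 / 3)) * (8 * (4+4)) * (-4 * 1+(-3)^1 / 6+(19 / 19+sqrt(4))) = -3168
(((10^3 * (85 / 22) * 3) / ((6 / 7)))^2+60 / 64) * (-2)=-354025001815 / 968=-365728307.66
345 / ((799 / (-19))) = -6555 / 799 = -8.20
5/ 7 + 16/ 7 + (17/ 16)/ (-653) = 31327/ 10448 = 3.00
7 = 7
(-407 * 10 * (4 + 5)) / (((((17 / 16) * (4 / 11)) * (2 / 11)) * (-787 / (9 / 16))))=372.69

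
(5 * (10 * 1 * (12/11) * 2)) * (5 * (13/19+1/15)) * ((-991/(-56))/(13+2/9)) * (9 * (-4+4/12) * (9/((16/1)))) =-644174775/63308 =-10175.25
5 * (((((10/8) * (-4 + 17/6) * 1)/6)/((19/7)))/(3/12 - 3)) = 1225/7524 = 0.16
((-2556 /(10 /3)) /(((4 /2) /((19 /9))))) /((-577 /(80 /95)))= 3408 /2885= 1.18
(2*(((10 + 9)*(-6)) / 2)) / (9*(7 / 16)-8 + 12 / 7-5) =15.51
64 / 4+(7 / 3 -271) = -758 / 3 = -252.67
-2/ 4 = -0.50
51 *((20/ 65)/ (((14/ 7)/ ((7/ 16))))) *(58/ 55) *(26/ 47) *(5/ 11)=10353/ 11374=0.91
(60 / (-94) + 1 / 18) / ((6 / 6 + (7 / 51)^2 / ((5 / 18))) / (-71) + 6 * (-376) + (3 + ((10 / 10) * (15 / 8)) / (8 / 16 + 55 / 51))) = 0.00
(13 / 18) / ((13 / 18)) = 1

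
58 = 58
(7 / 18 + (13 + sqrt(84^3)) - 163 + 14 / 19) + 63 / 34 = 622.85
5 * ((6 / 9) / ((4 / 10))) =25 / 3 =8.33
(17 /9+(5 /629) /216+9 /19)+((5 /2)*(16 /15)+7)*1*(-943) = -23525228905 /2581416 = -9113.30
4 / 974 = 2 / 487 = 0.00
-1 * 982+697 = -285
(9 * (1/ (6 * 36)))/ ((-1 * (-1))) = 1/ 24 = 0.04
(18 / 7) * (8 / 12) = 12 / 7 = 1.71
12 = 12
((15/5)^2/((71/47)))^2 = 178929/5041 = 35.49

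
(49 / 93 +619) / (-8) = -7202 / 93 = -77.44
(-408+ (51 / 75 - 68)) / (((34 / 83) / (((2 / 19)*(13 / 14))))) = -754221 / 6650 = -113.42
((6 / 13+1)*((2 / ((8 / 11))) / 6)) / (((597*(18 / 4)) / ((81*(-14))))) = -1463 / 5174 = -0.28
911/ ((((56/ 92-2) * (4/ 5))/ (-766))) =40124995/ 64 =626953.05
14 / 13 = 1.08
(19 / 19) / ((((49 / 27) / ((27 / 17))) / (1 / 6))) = 243 / 1666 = 0.15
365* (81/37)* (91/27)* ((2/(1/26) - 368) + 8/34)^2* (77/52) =4251751830480/10693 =397620109.46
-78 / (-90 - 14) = 3 / 4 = 0.75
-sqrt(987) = -31.42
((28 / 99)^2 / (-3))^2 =614656 / 864536409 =0.00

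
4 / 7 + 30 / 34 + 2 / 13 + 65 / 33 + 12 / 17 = 218662 / 51051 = 4.28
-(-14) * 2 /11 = 28 /11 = 2.55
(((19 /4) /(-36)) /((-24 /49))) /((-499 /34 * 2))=-15827 /1724544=-0.01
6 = 6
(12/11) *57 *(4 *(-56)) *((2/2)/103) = -135.23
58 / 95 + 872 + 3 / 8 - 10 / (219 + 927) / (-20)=380167927 / 435480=872.99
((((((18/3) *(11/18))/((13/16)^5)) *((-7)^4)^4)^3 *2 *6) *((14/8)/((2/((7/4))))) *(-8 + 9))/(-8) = -43122092024202205229489216581539784953787417666960486402359296/460673037126816813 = -93606720057139570155610390000000000000000000.00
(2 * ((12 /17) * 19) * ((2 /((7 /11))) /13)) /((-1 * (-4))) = 2508 /1547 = 1.62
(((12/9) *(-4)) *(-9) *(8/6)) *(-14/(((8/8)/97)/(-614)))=53363968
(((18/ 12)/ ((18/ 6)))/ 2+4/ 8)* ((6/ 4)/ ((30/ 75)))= 45/ 16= 2.81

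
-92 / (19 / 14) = -1288 / 19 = -67.79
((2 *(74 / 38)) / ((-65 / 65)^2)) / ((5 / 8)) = 6.23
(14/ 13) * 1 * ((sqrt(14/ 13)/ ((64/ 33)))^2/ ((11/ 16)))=4851/ 10816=0.45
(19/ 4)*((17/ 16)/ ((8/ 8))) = 323/ 64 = 5.05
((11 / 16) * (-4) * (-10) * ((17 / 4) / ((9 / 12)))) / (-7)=-935 / 42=-22.26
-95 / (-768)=95 / 768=0.12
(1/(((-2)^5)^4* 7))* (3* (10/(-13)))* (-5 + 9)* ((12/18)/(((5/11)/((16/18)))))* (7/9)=-11/8626176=-0.00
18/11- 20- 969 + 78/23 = -248945/253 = -983.97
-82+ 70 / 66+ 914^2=27565397 / 33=835315.06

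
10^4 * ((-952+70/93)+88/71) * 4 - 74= -250916568622/6603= -38000389.01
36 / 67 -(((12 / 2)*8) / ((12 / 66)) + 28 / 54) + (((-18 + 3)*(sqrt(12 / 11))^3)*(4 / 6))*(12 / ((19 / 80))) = -230400*sqrt(33) / 2299 -477542 / 1809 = -839.69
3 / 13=0.23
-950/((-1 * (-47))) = -950/47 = -20.21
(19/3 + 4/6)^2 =49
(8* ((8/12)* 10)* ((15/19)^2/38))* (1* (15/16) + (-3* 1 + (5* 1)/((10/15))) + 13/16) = 37500/6859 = 5.47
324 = 324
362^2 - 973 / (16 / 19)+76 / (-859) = 1785187187 / 13744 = 129888.47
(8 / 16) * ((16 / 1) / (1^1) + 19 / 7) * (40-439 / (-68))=413829 / 952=434.69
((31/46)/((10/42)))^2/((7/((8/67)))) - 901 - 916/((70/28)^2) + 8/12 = -2782514773/2658225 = -1046.76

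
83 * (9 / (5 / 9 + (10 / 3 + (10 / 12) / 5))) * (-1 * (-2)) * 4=107568 / 73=1473.53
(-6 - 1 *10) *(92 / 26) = -56.62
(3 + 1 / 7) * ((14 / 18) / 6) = 11 / 27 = 0.41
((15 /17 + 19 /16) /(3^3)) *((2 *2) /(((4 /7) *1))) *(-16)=-3941 /459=-8.59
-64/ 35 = -1.83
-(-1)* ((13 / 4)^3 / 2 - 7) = 1301 / 128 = 10.16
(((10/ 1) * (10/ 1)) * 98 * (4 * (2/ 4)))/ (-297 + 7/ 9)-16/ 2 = -98864/ 1333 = -74.17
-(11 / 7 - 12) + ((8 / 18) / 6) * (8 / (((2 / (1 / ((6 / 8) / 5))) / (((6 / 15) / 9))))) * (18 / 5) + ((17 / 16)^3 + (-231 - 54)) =-3170768989 / 11612160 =-273.06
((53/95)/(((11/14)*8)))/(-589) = -0.00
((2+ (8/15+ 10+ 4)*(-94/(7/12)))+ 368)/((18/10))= -23006/21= -1095.52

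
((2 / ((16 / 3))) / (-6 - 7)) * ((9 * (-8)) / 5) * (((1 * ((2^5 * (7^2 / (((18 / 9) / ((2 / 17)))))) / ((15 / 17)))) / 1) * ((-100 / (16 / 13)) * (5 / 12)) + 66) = -93768 / 65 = -1442.58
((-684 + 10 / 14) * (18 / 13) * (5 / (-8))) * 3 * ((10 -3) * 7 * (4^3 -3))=275716035 / 52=5302231.44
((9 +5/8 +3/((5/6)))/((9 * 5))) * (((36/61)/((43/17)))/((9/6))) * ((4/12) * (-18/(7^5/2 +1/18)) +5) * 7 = 11901075403/7439352600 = 1.60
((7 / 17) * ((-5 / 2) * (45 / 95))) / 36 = -35 / 2584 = -0.01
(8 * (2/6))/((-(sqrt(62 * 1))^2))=-4/93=-0.04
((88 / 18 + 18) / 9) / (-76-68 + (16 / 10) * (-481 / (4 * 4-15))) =-515 / 185004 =-0.00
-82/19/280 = -41/2660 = -0.02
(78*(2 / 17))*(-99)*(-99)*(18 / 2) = 809447.29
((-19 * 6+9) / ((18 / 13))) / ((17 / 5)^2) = -11375 / 1734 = -6.56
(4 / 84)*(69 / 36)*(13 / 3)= 0.40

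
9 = 9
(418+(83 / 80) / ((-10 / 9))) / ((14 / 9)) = 268.11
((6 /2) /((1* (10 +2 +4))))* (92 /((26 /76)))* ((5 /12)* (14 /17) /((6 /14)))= 107065 /2652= 40.37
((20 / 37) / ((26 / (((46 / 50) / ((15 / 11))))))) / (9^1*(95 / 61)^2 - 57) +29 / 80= 3419109713 / 9442414800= 0.36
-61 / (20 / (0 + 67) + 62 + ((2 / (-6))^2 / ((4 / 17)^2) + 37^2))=-0.04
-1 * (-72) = 72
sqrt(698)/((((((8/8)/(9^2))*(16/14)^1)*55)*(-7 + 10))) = 189*sqrt(698)/440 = 11.35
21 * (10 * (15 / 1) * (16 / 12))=4200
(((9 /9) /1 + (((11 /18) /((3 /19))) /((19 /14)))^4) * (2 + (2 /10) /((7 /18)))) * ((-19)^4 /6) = 204619244663768 /55801305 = 3666925.79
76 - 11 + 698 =763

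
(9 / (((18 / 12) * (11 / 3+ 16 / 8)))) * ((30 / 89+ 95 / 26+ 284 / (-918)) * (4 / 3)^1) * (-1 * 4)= -62564432 / 3009357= -20.79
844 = 844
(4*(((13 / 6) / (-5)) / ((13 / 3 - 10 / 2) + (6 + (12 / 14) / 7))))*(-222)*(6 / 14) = 60606 / 2005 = 30.23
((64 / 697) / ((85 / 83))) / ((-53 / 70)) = -74368 / 627997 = -0.12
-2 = -2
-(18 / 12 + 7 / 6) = -8 / 3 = -2.67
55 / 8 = 6.88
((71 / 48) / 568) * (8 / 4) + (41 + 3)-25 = 3649 / 192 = 19.01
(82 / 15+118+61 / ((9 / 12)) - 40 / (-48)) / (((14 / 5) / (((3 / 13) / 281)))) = 6169 / 102284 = 0.06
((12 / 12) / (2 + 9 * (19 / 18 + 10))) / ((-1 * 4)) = -1 / 406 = -0.00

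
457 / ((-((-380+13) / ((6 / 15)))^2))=-0.00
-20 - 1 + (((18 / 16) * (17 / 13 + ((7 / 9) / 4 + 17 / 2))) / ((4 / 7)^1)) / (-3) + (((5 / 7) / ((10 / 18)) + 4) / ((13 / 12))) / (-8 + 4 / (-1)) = -977401 / 34944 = -27.97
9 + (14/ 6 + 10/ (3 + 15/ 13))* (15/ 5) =209/ 9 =23.22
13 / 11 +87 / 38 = 1451 / 418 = 3.47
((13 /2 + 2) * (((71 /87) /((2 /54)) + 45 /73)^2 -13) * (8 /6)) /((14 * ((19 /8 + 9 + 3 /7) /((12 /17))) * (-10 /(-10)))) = 71716235104 /2962396429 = 24.21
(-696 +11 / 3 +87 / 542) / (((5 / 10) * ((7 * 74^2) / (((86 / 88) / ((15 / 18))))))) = -48395339 / 1142676920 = -0.04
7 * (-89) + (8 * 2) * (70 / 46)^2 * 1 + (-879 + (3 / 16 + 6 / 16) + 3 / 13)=-161103979 / 110032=-1464.16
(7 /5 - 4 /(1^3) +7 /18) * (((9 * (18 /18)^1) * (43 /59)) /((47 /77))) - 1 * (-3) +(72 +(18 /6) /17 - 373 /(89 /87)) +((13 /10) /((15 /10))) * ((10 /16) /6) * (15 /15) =-945847559419 /3020795280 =-313.11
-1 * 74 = -74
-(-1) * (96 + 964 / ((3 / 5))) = 5108 / 3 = 1702.67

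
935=935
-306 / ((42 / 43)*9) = -731 / 21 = -34.81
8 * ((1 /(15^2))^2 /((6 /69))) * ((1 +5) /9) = 184 /151875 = 0.00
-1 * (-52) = 52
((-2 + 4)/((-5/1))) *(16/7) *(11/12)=-88/105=-0.84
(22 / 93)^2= 484 / 8649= 0.06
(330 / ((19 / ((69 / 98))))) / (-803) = -1035 / 67963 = -0.02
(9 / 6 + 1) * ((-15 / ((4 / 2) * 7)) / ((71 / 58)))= -2175 / 994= -2.19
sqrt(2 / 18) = 1 / 3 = 0.33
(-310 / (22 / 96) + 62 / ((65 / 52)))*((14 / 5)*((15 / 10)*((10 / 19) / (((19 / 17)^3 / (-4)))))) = 59156922048 / 7167655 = 8253.32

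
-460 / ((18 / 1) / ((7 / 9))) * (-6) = 3220 / 27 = 119.26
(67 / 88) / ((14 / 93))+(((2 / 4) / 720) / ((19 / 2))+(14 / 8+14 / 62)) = 114836671 / 16327080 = 7.03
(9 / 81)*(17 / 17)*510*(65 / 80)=46.04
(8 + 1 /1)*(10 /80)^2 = 9 /64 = 0.14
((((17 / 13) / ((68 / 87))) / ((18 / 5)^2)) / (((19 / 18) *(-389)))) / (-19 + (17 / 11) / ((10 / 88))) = 3625 / 62261784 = 0.00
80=80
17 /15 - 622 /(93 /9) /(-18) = 694 /155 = 4.48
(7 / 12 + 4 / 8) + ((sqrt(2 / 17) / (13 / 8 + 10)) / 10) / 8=sqrt(34) / 15810 + 13 / 12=1.08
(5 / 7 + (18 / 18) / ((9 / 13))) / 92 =34 / 1449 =0.02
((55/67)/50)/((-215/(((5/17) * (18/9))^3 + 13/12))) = -834559/8492611800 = -0.00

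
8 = 8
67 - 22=45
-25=-25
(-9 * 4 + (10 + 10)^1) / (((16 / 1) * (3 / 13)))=-13 / 3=-4.33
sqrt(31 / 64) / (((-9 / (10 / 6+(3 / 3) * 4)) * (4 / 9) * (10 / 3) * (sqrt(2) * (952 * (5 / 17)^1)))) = -17 * sqrt(62) / 179200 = -0.00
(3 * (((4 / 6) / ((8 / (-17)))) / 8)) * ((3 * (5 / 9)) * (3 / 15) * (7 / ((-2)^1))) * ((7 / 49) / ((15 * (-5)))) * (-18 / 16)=17 / 12800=0.00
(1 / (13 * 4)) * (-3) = -3 / 52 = -0.06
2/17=0.12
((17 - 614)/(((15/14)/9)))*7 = -175518/5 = -35103.60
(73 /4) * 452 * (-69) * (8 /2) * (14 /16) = -3984267 /2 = -1992133.50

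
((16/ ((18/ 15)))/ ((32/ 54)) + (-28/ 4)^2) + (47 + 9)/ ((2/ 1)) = 199/ 2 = 99.50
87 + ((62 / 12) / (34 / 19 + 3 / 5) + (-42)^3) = -100786417 / 1362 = -73998.84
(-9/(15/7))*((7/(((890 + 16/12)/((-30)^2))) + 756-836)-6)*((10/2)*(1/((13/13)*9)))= 105532/573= 184.17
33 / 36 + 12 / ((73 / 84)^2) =1074683 / 63948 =16.81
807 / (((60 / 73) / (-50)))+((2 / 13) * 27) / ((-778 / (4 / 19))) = -9433909571 / 192166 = -49092.50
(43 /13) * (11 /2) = 473 /26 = 18.19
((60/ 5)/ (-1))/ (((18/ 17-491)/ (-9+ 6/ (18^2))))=-16490/ 74961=-0.22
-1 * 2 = -2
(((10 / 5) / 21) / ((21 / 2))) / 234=2 / 51597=0.00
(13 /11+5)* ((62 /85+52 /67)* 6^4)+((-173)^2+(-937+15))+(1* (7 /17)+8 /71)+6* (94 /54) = 1644428244868 /40030155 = 41079.74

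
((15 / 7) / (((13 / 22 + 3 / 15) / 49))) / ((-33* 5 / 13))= -910 / 87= -10.46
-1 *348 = -348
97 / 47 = 2.06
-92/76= -23/19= -1.21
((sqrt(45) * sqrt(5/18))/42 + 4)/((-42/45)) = -30/7 - 25 * sqrt(2)/392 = -4.38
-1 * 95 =-95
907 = 907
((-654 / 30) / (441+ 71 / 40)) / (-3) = 872 / 53133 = 0.02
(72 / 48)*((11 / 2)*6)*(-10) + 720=225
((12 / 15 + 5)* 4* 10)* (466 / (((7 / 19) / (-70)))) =-20541280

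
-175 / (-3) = 58.33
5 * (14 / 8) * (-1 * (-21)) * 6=2205 / 2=1102.50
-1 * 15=-15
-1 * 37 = -37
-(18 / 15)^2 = -36 / 25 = -1.44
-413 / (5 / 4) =-1652 / 5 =-330.40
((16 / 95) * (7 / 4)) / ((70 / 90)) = 36 / 95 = 0.38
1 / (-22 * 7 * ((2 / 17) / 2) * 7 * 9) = -17 / 9702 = -0.00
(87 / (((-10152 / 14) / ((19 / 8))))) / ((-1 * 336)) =551 / 649728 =0.00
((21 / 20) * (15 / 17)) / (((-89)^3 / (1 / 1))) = -63 / 47937892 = -0.00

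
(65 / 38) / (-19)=-65 / 722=-0.09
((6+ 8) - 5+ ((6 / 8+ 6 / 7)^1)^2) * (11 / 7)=99891 / 5488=18.20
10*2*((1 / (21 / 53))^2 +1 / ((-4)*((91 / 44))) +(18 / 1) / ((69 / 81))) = 72203800 / 131859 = 547.58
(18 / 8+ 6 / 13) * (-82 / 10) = -22.23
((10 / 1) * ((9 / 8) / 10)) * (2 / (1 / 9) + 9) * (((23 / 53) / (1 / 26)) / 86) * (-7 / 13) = -39123 / 18232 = -2.15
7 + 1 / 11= 78 / 11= 7.09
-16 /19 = -0.84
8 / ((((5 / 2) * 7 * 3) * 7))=16 / 735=0.02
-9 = -9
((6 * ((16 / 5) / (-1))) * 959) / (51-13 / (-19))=-356.26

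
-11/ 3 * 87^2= -27753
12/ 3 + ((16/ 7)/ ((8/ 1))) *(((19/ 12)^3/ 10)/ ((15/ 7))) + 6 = 1302859/ 129600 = 10.05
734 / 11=66.73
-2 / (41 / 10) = -20 / 41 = -0.49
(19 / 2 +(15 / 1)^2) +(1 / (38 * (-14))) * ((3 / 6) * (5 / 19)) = 4740647 / 20216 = 234.50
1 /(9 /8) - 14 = -118 /9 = -13.11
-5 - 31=-36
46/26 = 1.77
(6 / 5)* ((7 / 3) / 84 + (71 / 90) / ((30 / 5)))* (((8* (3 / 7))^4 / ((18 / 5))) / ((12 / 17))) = 374272 / 36015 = 10.39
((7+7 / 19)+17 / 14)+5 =3613 / 266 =13.58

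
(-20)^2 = 400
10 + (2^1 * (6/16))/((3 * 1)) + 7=17.25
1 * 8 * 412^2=1357952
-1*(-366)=366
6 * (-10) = -60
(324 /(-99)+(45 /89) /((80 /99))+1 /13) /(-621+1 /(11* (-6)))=1570065 /379375672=0.00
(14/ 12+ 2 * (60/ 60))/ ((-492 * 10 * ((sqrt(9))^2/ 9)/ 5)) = -19/ 5904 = -0.00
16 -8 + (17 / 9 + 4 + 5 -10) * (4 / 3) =248 / 27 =9.19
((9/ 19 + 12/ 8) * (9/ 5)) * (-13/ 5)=-351/ 38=-9.24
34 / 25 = 1.36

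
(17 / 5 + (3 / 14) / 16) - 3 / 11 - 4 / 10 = 6753 / 2464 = 2.74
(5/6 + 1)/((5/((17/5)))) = 187/150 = 1.25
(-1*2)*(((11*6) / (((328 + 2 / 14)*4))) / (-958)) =231 / 2200526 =0.00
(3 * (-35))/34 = -105/34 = -3.09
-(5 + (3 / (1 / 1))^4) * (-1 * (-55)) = -4730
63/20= 3.15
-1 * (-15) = 15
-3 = -3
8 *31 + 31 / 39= 9703 / 39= 248.79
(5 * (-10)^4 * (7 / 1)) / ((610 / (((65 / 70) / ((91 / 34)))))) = 85000 / 427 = 199.06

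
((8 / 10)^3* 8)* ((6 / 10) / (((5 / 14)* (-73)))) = -21504 / 228125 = -0.09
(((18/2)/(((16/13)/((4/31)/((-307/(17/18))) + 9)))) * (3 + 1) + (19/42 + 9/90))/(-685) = -1054408639/2738040900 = -0.39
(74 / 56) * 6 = 111 / 14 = 7.93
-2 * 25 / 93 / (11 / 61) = -3050 / 1023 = -2.98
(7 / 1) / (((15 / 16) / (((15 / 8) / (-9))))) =-14 / 9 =-1.56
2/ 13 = 0.15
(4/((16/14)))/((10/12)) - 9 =-24/5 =-4.80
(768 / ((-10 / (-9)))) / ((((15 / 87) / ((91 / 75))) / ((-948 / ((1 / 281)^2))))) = -364110186501.73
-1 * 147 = -147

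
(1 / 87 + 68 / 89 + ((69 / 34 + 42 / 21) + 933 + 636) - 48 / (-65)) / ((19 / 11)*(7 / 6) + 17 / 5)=296379975221 / 1019306587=290.77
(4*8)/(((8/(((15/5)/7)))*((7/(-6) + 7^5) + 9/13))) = 936/9176363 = 0.00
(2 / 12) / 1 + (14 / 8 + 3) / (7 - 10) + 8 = 79 / 12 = 6.58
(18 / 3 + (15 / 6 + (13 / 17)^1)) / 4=315 / 136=2.32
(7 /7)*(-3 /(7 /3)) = -9 /7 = -1.29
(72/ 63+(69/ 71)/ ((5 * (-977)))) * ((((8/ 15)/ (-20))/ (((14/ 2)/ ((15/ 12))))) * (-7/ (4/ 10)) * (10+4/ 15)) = 30516167/ 31215150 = 0.98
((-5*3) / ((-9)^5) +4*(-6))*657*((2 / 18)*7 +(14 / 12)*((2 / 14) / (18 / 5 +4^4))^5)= -4270851348217682237445289477 / 348246620451954939895488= -12263.87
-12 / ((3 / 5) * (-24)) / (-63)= -5 / 378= -0.01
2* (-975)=-1950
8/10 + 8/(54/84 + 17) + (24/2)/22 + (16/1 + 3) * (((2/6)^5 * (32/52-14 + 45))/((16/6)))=7998743/2934360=2.73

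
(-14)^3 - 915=-3659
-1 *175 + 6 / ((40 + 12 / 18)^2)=-1302323 / 7442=-175.00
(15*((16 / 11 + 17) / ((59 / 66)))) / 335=3654 / 3953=0.92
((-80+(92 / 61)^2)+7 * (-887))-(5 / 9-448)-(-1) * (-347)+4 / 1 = -207038405 / 33489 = -6182.28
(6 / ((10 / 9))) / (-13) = -27 / 65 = -0.42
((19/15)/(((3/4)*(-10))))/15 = -0.01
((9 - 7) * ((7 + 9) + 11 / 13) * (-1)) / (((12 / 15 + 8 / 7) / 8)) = -30660 / 221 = -138.73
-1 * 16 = -16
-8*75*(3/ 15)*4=-480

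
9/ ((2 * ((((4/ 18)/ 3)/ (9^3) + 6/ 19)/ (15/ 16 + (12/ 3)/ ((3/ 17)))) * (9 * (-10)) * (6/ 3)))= -141238647/ 75607040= -1.87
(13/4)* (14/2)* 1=91/4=22.75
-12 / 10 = -6 / 5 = -1.20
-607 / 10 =-60.70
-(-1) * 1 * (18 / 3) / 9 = 2 / 3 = 0.67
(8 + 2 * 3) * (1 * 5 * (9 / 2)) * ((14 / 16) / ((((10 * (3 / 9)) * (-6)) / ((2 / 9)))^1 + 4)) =-2205 / 688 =-3.20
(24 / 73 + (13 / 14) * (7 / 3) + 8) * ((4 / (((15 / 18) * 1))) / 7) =7.20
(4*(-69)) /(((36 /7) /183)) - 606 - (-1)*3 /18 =-10426.83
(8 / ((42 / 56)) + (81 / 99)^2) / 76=4115 / 27588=0.15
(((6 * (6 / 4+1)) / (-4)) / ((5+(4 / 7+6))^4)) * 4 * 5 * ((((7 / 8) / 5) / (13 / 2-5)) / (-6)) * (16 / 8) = 84035 / 516560652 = 0.00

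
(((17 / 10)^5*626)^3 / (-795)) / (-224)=87774190591143289891842521 / 22260000000000000000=3943135.25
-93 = -93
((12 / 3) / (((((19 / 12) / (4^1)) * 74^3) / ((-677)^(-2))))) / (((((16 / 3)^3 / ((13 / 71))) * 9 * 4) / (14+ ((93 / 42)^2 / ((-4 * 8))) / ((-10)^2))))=1027241163 / 40228187088212118732800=0.00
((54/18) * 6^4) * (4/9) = 1728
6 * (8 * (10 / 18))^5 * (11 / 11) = 10404.92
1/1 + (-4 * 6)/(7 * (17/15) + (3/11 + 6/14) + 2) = -15437/12283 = -1.26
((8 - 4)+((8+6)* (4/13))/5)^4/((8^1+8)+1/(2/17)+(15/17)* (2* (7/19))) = 6441408595456/290019104375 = 22.21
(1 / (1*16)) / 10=1 / 160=0.01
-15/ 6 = -5/ 2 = -2.50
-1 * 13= -13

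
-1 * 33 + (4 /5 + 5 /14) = -2229 /70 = -31.84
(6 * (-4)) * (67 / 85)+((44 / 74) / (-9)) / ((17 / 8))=-536344 / 28305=-18.95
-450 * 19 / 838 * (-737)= 7519.51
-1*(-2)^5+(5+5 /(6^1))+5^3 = 977 /6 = 162.83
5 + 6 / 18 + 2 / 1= 7.33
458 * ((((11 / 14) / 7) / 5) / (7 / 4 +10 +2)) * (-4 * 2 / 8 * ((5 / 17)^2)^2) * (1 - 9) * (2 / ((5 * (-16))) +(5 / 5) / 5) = 4580 / 584647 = 0.01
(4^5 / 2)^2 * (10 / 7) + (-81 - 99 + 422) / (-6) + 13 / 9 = 23590510 / 63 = 374452.54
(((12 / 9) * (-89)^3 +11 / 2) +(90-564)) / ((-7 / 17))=95923571 / 42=2283894.55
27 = 27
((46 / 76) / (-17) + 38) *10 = 122625 / 323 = 379.64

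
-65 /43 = -1.51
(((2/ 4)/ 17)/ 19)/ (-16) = -1/ 10336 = -0.00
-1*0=0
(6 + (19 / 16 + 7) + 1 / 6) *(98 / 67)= 33761 / 1608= 21.00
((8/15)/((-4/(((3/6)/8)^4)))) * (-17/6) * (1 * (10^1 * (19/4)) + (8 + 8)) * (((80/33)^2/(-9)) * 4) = -10795/11290752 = -0.00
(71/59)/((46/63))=4473/2714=1.65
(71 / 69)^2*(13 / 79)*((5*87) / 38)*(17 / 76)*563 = 90946369735 / 362077224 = 251.18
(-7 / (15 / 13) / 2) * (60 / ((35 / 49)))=-1274 / 5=-254.80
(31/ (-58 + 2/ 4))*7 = -434/ 115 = -3.77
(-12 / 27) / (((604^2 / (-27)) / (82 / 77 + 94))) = 5490 / 1755677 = 0.00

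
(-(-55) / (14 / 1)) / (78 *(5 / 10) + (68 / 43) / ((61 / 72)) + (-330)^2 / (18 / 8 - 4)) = -0.00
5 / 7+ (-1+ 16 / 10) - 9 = -7.69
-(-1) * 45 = 45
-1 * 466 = -466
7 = 7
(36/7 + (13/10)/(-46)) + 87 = 296609/3220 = 92.11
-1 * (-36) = 36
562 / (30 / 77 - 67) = -43274 / 5129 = -8.44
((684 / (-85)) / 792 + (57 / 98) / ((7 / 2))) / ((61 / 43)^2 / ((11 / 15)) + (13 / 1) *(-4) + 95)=9738683 / 2855324080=0.00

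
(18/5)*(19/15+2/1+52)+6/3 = 5024/25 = 200.96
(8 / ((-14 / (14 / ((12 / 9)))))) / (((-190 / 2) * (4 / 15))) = 9 / 38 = 0.24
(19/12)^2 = 361/144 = 2.51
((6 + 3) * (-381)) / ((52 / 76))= -65151 / 13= -5011.62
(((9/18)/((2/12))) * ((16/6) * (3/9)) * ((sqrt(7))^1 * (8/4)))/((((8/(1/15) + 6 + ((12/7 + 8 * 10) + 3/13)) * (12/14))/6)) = 10192 * sqrt(7)/56769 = 0.48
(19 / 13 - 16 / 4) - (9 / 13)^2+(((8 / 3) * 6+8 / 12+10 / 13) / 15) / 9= -39542 / 13689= -2.89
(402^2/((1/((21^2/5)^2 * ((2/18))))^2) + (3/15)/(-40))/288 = 603686455720967/1440000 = 419226705.36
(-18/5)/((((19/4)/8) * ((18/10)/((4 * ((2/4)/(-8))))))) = 16/19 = 0.84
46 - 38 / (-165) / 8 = 46.03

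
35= 35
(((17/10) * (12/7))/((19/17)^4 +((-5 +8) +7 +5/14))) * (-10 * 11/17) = -7349848/4645013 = -1.58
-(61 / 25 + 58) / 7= -1511 / 175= -8.63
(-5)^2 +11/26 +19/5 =3799/130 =29.22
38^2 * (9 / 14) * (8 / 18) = 2888 / 7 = 412.57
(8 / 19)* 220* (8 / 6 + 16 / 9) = 49280 / 171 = 288.19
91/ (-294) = -13/ 42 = -0.31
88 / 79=1.11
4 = 4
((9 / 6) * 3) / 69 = 3 / 46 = 0.07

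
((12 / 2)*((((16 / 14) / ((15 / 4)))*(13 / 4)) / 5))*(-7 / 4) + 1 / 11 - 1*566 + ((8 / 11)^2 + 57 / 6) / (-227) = -780108493 / 1373350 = -568.03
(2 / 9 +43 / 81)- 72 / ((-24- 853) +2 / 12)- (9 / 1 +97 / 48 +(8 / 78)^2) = -11748876439 / 1152285264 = -10.20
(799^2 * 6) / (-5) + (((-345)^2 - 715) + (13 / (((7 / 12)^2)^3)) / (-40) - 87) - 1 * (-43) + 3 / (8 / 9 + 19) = -68213108031477 / 105295855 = -647823.30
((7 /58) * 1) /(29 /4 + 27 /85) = 1190 /74617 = 0.02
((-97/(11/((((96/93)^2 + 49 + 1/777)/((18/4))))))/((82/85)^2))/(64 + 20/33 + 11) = -2620017582865/1879030892529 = -1.39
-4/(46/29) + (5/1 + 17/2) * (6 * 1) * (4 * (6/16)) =118.98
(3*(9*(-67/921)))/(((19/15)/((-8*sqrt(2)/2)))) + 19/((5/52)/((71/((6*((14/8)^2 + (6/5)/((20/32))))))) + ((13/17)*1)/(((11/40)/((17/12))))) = 92595360/19395707 + 36180*sqrt(2)/5833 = 13.55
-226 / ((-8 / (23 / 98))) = 6.63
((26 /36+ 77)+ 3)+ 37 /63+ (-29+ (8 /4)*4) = 2533 /42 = 60.31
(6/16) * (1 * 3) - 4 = -23/8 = -2.88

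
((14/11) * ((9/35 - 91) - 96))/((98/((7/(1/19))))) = -124184/385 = -322.56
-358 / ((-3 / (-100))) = -35800 / 3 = -11933.33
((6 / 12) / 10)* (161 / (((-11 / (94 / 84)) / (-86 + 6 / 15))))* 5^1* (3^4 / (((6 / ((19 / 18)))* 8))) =2197673 / 3520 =624.34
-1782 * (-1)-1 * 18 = 1764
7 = 7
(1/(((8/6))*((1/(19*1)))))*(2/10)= 57/20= 2.85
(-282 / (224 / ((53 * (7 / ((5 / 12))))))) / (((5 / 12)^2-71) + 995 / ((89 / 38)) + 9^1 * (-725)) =71830476 / 395437355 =0.18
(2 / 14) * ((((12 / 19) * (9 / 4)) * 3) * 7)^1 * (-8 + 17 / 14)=-405 / 14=-28.93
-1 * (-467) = 467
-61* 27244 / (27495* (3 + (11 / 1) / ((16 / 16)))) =-118706 / 27495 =-4.32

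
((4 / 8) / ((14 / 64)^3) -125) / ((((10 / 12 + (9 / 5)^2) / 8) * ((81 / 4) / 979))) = -41495502400 / 5658471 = -7333.34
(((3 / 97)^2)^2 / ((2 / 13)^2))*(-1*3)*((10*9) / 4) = -1848015 / 708234248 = -0.00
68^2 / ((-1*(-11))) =4624 / 11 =420.36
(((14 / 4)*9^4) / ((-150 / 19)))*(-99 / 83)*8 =57592458 / 2075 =27755.40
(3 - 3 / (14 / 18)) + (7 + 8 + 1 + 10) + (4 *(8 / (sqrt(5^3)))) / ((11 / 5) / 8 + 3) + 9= 256 *sqrt(5) / 655 + 239 / 7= 35.02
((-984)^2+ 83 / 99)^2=9188646311060329 / 9801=937521305077.07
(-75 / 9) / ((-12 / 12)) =25 / 3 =8.33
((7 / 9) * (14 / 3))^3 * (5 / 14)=336140 / 19683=17.08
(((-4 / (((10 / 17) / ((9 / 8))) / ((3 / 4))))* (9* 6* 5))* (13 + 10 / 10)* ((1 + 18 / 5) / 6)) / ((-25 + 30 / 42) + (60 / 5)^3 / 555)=172258569 / 219344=785.34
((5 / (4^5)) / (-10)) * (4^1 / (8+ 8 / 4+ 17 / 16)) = -1 / 5664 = -0.00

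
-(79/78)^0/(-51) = 0.02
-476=-476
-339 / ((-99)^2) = -113 / 3267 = -0.03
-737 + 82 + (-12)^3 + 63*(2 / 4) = -4703 / 2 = -2351.50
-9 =-9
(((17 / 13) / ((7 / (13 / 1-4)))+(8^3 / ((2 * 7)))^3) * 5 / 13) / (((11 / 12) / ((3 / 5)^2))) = 4711204188 / 637637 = 7388.54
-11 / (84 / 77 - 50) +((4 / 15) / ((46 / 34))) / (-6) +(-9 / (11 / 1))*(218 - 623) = 2030821723 / 6125130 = 331.56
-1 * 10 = -10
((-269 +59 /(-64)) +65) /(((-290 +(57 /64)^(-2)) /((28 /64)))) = 298274445 /960628736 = 0.31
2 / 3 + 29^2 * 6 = 5046.67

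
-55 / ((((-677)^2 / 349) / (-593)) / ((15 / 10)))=34147905 / 916658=37.25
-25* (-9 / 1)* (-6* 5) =-6750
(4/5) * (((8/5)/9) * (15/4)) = 8/15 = 0.53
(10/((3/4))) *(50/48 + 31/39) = 955/39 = 24.49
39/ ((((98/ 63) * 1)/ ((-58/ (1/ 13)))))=-132327/ 7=-18903.86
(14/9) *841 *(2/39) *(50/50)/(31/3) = 23548/3627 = 6.49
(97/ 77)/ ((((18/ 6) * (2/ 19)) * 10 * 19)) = 97/ 4620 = 0.02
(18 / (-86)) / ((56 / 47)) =-423 / 2408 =-0.18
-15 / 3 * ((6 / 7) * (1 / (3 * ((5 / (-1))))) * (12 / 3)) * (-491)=-3928 / 7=-561.14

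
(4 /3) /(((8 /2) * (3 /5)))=0.56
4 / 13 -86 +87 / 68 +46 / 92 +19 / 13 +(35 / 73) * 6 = -79.57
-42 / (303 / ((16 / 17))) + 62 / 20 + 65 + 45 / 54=1772018 / 25755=68.80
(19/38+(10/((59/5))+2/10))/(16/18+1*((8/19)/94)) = 7337781/4236200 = 1.73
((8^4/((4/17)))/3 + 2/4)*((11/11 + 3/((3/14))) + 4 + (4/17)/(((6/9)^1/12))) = 13753505/102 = 134838.28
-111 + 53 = -58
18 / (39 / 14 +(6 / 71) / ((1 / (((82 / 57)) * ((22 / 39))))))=13257972 / 2102341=6.31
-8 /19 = -0.42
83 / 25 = 3.32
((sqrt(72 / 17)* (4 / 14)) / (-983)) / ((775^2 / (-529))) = 6348* sqrt(34) / 70259310625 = 0.00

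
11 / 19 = 0.58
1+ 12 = 13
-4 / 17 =-0.24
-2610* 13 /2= -16965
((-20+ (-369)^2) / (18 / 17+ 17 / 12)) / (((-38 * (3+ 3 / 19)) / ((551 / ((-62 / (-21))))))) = -26779887687 / 313100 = -85531.42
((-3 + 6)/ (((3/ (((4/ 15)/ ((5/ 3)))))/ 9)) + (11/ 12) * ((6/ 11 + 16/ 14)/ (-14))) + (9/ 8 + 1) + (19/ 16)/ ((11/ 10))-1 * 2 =102437/ 40425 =2.53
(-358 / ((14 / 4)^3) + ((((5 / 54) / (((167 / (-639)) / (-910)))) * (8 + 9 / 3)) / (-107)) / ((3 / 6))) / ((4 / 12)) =-1372398098 / 6129067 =-223.92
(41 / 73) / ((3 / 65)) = 2665 / 219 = 12.17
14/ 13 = 1.08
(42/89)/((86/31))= 651/3827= 0.17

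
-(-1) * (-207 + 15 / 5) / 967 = -204 / 967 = -0.21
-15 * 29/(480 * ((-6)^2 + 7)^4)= -29/109401632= -0.00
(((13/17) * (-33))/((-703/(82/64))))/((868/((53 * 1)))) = 932217/331950976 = 0.00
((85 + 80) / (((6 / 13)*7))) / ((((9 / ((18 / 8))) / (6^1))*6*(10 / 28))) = 143 / 4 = 35.75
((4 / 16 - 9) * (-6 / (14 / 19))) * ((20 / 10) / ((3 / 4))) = 190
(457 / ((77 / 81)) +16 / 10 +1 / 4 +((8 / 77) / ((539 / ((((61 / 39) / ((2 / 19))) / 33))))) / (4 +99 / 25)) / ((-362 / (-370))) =3795957972137651 / 7695727475436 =493.26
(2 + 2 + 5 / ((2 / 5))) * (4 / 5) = 13.20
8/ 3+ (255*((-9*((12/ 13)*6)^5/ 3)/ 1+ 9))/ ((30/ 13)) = -1726547.37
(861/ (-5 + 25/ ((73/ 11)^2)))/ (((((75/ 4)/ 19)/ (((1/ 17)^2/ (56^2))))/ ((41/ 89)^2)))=-6978320171/ 151396480984000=-0.00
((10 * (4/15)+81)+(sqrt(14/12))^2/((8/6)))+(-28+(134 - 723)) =-12779/24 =-532.46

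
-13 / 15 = -0.87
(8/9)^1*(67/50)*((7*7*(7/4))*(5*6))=45962/15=3064.13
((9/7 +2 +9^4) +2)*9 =413676/7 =59096.57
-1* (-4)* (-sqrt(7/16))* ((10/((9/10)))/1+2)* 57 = -1977.26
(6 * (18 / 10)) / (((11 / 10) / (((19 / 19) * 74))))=7992 / 11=726.55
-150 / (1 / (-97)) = 14550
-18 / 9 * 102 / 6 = -34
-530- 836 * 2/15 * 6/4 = -3486/5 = -697.20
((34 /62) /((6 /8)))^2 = 4624 /8649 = 0.53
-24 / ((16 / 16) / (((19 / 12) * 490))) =-18620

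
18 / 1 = 18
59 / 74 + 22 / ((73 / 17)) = 31983 / 5402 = 5.92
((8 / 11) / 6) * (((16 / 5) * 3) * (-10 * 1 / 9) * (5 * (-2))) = 1280 / 99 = 12.93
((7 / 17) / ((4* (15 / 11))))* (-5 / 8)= -77 / 1632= -0.05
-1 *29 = -29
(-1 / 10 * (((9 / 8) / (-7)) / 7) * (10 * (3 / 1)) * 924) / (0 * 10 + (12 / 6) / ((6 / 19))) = 2673 / 266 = 10.05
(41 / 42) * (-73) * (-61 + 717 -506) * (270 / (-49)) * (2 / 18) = 2244750 / 343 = 6544.46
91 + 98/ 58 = 2688/ 29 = 92.69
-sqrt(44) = -2 *sqrt(11) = -6.63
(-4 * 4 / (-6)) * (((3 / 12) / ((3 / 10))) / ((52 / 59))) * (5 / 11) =1475 / 1287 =1.15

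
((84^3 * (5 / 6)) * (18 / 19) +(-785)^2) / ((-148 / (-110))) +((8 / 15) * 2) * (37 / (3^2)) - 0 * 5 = 152947182227 / 189810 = 805790.96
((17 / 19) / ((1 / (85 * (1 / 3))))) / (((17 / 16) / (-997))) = -1355920 / 57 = -23788.07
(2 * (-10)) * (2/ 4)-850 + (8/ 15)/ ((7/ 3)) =-30092/ 35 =-859.77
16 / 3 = 5.33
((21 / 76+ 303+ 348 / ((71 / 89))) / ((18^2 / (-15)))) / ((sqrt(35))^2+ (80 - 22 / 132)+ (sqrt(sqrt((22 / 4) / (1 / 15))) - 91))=-1767971564645 / 1230448941096 - 259372815 *sqrt(330) / 205074823516+ 59855265 *165^(3 / 4) *2^(1 / 4) / 1127911529338+ 12363437515 *165^(1 / 4) *2^(3 / 4) / 410149647032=-1.28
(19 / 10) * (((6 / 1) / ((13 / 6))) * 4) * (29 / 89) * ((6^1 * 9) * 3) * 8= 51414912 / 5785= 8887.63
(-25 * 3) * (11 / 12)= -275 / 4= -68.75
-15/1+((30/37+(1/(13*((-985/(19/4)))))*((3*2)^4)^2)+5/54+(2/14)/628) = -35829691751459/56234489220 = -637.15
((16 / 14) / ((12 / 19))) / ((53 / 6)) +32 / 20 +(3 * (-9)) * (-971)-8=48621043 / 1855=26210.80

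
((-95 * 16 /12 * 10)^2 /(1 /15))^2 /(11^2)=4786813590449.95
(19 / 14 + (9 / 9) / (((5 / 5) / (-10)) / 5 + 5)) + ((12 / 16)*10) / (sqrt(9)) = 7073 / 1743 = 4.06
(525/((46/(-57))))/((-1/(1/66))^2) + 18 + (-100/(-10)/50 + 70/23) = 2348199/111320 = 21.09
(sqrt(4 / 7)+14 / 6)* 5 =10* sqrt(7) / 7+35 / 3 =15.45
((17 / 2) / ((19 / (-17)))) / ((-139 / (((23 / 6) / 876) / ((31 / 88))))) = 73117 / 107578494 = 0.00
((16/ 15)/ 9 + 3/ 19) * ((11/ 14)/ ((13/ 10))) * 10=1.67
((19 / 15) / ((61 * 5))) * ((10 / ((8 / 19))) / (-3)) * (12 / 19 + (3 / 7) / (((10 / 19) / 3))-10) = 2869 / 12600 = 0.23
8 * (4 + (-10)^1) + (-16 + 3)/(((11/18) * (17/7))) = -10614/187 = -56.76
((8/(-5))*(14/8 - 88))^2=19044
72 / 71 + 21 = 1563 / 71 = 22.01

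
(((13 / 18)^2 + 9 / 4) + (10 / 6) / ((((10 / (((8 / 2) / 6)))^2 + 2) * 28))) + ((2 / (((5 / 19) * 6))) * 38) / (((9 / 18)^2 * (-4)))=-45.36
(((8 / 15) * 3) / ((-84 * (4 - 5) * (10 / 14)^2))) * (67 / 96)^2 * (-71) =-2231033 / 1728000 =-1.29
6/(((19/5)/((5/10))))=15/19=0.79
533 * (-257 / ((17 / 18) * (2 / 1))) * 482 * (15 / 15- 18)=594223578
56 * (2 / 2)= 56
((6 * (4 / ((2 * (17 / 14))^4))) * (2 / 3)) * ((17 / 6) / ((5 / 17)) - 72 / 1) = -35938168 / 1252815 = -28.69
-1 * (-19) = 19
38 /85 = 0.45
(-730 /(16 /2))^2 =133225 /16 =8326.56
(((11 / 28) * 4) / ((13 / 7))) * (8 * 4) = 352 / 13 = 27.08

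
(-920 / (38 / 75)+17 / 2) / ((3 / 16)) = -549416 / 57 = -9638.88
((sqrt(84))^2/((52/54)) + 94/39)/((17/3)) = 3496/221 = 15.82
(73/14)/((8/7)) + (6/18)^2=673/144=4.67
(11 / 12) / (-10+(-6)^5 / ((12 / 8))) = -11 / 62328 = -0.00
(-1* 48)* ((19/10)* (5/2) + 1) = -276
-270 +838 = 568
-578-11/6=-3479/6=-579.83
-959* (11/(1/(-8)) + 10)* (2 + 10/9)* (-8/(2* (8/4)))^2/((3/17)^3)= 169383742.02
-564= -564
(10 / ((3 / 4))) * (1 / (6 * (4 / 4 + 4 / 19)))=380 / 207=1.84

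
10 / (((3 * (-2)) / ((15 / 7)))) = -25 / 7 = -3.57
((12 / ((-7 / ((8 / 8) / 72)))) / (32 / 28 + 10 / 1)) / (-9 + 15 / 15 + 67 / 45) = 5 / 15236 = 0.00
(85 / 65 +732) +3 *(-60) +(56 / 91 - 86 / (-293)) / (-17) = 35824871 / 64753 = 553.25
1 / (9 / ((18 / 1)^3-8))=5824 / 9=647.11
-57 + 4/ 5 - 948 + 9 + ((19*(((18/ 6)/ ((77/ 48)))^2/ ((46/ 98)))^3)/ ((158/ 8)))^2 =2281440692799273145511504031376/ 14497844086268521967732645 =157364.13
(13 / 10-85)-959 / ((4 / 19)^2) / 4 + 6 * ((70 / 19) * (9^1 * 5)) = -27349801 / 6080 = -4498.32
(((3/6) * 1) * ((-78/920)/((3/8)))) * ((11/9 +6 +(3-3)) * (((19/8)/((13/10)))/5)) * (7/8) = -1729/6624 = -0.26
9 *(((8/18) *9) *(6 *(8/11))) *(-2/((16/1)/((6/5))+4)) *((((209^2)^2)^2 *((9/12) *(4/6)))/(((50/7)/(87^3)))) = -988572232159679654101841688/325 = -3041760714337475858774898.00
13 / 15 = 0.87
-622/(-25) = 622/25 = 24.88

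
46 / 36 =23 / 18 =1.28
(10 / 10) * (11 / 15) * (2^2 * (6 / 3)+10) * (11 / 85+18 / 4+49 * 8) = 2225091 / 425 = 5235.51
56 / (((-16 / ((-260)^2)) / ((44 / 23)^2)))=-865893.38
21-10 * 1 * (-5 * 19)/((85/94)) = 18217/17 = 1071.59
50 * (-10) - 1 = -501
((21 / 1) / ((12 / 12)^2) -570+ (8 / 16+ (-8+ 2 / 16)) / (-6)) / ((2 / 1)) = -26293 / 96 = -273.89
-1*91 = -91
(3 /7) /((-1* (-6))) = 1 /14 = 0.07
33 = 33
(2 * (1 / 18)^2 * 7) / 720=7 / 116640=0.00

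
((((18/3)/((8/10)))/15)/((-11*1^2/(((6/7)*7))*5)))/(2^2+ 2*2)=-3/440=-0.01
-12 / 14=-6 / 7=-0.86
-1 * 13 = -13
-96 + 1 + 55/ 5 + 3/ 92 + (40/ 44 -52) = -136679/ 1012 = -135.06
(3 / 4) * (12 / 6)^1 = 3 / 2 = 1.50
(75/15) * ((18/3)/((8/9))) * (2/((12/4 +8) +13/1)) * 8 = 45/2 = 22.50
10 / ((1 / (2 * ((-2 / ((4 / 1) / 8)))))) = -80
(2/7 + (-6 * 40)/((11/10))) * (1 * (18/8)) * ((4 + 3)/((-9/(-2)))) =-8389/11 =-762.64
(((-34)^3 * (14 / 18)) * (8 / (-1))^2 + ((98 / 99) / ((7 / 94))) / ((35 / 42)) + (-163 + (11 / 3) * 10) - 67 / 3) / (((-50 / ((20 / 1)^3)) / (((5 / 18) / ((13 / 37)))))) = 2866808111840 / 11583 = 247501347.82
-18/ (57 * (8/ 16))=-12/ 19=-0.63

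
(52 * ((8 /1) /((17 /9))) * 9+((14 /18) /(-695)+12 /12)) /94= 105437348 /4997745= 21.10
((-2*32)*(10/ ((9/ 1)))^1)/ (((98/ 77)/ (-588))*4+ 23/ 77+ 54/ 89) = -4385920/ 55311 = -79.30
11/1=11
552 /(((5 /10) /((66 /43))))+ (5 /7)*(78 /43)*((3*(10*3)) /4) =518823 /301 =1723.66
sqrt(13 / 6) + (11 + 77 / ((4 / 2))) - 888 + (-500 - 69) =-2815 / 2 + sqrt(78) / 6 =-1406.03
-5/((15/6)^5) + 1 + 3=2468/625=3.95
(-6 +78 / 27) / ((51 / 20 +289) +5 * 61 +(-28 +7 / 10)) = -112 / 20493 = -0.01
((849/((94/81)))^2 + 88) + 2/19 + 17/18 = 808823536921/1510956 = 535305.82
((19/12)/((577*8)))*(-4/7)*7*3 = -19/4616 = -0.00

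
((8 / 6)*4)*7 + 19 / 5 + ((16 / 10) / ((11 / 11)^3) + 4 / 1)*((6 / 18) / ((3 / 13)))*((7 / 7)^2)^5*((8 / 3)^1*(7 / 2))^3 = 1608101 / 243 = 6617.70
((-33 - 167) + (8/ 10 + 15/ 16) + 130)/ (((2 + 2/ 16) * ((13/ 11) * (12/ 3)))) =-60071/ 8840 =-6.80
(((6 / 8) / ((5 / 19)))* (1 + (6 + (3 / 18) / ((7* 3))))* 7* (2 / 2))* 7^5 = 281971039 / 120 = 2349758.66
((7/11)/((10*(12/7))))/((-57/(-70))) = 343/7524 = 0.05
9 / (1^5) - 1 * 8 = 1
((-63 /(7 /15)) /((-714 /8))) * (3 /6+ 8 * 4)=5850 /119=49.16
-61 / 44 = -1.39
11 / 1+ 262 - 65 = 208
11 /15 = 0.73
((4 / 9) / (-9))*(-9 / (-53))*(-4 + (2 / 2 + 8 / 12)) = 0.02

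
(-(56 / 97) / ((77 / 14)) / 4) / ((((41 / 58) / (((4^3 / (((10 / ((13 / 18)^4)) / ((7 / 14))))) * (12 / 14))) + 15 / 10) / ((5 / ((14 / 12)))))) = -132523040 / 2883730751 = -0.05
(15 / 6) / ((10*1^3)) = 1 / 4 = 0.25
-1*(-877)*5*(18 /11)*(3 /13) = 236790 /143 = 1655.87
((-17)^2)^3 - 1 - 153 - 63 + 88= 24137440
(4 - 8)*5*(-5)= 100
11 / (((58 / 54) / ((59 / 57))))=5841 / 551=10.60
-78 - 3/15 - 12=-451/5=-90.20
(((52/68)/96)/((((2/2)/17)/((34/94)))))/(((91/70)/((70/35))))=0.08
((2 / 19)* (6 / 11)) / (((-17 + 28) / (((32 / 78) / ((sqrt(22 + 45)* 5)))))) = 64* sqrt(67) / 10012145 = 0.00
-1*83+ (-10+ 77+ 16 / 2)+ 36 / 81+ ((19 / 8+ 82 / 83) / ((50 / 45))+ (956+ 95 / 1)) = 62537113 / 59760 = 1046.47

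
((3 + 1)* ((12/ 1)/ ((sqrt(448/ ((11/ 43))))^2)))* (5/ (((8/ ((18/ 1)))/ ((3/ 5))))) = 891/ 4816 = 0.19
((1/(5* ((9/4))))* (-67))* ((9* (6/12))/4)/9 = -67/90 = -0.74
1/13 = 0.08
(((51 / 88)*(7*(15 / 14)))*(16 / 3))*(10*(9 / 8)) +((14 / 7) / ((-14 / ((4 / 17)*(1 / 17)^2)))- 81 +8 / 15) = 4093111007 / 22698060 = 180.33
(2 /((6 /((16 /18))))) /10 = 4 /135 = 0.03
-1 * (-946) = 946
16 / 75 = 0.21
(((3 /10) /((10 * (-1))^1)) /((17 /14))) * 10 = -21 /85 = -0.25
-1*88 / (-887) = 88 / 887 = 0.10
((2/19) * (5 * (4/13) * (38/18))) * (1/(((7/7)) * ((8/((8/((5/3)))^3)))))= 1536/325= 4.73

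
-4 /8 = -1 /2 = -0.50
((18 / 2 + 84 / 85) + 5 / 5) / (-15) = -934 / 1275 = -0.73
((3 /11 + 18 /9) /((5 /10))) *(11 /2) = 25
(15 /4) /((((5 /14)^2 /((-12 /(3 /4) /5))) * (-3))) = 784 /25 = 31.36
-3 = -3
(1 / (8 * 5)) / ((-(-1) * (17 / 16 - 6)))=-2 / 395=-0.01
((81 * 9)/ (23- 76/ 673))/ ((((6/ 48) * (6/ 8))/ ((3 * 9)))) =141297696/ 15403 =9173.39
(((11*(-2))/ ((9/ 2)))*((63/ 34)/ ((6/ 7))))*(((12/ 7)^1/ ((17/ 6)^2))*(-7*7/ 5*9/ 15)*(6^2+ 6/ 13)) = 772589664/ 1596725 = 483.86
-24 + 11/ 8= -22.62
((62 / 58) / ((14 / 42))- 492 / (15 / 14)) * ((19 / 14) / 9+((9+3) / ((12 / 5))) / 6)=-4099378 / 9135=-448.76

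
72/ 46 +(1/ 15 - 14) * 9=-14241/ 115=-123.83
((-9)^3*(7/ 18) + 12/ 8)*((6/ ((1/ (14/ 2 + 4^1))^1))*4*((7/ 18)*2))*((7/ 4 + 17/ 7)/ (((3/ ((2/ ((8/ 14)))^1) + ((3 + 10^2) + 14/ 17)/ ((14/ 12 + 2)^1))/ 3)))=-45588543/ 2113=-21575.27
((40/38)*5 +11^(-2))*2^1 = 24238/2299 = 10.54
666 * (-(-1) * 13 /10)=4329 /5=865.80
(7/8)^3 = 343/512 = 0.67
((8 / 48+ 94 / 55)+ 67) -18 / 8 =43973 / 660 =66.63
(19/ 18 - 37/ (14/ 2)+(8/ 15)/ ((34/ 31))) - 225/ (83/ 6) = -17786551/ 888930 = -20.01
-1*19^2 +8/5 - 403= -762.40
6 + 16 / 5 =46 / 5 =9.20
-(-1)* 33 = 33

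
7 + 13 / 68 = 489 / 68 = 7.19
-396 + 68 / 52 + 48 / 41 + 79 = -167640 / 533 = -314.52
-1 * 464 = -464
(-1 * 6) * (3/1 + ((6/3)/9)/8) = -109/6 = -18.17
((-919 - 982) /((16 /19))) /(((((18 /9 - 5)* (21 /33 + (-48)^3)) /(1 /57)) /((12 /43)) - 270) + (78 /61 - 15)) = -24235849 /727520470188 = -0.00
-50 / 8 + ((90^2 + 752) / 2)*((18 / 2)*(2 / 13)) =318347 / 52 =6122.06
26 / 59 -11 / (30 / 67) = -42703 / 1770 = -24.13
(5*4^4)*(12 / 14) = 7680 / 7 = 1097.14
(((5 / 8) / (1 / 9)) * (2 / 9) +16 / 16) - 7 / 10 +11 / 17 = 747 / 340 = 2.20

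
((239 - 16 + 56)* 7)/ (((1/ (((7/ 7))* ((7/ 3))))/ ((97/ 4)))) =442029/ 4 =110507.25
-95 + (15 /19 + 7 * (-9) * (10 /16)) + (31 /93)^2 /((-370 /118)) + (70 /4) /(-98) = -237033901 /1771560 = -133.80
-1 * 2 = -2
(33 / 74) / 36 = 11 / 888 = 0.01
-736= -736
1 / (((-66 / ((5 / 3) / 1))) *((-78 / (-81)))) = -0.03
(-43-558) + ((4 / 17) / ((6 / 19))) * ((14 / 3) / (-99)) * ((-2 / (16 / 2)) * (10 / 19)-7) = -9099553 / 15147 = -600.75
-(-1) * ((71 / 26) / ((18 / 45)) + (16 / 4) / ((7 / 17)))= 6021 / 364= 16.54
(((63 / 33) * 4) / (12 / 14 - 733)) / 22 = -294 / 620125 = -0.00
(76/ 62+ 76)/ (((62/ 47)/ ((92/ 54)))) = 287546/ 2883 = 99.74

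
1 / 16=0.06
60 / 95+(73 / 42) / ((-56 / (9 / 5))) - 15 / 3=-329521 / 74480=-4.42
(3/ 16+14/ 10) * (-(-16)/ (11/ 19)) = 2413/ 55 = 43.87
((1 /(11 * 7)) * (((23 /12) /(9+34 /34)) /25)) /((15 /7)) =0.00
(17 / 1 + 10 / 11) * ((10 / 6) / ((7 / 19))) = 18715 / 231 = 81.02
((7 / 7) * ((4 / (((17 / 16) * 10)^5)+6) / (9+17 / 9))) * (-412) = -49358021969988 / 217415603125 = -227.02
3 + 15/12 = 17/4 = 4.25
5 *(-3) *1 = -15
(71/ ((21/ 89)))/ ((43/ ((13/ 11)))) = 82147/ 9933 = 8.27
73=73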